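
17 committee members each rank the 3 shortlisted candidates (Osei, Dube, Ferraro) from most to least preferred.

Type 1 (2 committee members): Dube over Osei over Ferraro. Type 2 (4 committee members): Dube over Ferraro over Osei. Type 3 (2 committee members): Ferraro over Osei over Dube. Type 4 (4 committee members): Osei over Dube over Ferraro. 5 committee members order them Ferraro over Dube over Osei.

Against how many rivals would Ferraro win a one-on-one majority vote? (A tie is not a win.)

Ferraro against each rival (17 committee members):
Ferraro vs Osei: 4+2+5 = 11 for Ferraro, 6 for Osei — Ferraro by 11–6.
Ferraro vs Dube: Dube wins 10–7.
Ferraro beats Osei; loses to Dube — 1 pairwise win.

1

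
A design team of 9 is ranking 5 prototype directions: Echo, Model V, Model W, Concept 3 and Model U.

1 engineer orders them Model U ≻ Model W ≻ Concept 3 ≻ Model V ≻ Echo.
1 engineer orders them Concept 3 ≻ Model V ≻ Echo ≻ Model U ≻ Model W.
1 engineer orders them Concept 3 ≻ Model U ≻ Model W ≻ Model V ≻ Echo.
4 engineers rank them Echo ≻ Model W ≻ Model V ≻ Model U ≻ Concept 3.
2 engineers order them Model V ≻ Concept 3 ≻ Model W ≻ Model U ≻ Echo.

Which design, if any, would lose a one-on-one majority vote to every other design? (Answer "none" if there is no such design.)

none

Head-to-head results (9 engineers):
Echo vs Model V: Echo is ranked higher on 4 ballots, Model V on 5. Model V wins 5–4.
Echo vs Model W: Echo wins 5–4.
Echo vs Concept 3: Concept 3, 5–4.
Echo vs Model U: Echo preferred on 1+4 = 5 ballots; Echo wins 5–4.
Model V vs Model W: Model W wins 6–3.
Model V vs Concept 3: Model V wins 6–3.
Model V vs Model U: Model V preferred on 1+4+2 = 7 ballots; Model V wins 7–2.
Model W vs Concept 3: 5 to 4, Model W.
Model W vs Model U: Model W, 6–3.
Concept 3 vs Model U: 4 to 5, Model U.
Every design wins at least one matchup (Echo beats Model W; Model V beats Echo; Model W beats Model V; Concept 3 beats Echo; Model U beats Concept 3), so there is no Condorcet loser.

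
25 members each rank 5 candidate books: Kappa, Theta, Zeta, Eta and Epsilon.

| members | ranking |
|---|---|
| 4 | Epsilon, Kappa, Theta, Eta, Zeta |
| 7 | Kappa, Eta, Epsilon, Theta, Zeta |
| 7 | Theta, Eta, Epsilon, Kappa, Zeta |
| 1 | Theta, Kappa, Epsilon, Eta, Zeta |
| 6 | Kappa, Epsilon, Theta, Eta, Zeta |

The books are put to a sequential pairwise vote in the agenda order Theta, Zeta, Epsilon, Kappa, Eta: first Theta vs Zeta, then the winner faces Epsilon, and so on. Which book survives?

Kappa

Round 1: Theta vs Zeta — 25–0, Theta advances.
Round 2: Theta vs Epsilon — 8–17, Epsilon advances.
Round 3: Epsilon vs Kappa — 11–14, Kappa advances.
Round 4: Kappa vs Eta — 18–7, Kappa advances.
The agenda winner is Kappa.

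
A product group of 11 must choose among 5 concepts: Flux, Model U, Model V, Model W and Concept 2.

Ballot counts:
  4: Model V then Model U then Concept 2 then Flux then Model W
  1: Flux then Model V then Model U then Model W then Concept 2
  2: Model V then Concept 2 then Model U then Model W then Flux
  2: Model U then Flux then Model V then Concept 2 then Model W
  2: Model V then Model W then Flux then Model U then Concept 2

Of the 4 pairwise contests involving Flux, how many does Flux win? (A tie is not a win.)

1

Flux against each rival (11 engineers):
Flux vs Model U: Model U wins 8–3.
Flux vs Model V: 3 to 8, Model V.
Flux vs Model W: Flux wins 7–4.
Flux vs Concept 2: 1+2+2 = 5 for Flux, 6 for Concept 2 — Concept 2 by 6–5.
Flux beats Model W; loses to Model U, Model V, Concept 2 — 1 pairwise win.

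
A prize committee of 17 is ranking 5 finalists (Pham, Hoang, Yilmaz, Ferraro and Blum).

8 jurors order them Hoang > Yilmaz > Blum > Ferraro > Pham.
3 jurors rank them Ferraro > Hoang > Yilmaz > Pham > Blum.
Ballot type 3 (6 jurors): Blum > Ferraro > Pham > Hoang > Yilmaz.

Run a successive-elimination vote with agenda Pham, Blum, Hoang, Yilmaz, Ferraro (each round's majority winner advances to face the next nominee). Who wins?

Ferraro

Round 1: Pham vs Blum — 3–14, Blum advances.
Round 2: Blum vs Hoang — 6–11, Hoang advances.
Round 3: Hoang vs Yilmaz — 17–0, Hoang advances.
Round 4: Hoang vs Ferraro — 8–9, Ferraro advances.
The agenda winner is Ferraro.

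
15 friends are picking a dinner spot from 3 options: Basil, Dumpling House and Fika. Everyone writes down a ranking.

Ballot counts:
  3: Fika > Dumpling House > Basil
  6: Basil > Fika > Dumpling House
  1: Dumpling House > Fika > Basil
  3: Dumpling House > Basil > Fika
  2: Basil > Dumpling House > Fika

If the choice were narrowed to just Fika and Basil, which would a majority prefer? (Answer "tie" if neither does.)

Ballots ranking Fika above Basil: 3 + 1 = 4.
Ballots ranking Basil above Fika: 15 − 4 = 11.
Basil wins the head-to-head 11–4.

Basil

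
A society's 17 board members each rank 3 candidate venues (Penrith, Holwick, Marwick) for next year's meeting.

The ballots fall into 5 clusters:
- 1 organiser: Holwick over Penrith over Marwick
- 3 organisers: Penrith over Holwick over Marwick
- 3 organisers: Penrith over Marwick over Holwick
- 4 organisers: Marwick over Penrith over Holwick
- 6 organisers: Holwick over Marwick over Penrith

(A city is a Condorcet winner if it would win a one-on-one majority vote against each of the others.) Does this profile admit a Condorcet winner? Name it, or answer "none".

none

Head-to-head results (17 organisers):
Penrith vs Holwick: Penrith is ranked higher on 3+3+4 = 10 ballots, Holwick on 7. Penrith wins 10–7.
Penrith vs Marwick: Marwick, 10–7.
Holwick vs Marwick: Holwick wins 10–7.
No city is unbeaten: Penrith loses to Marwick; Holwick loses to Penrith; Marwick loses to Holwick. In particular Penrith > Holwick > Marwick > Penrith is a majority cycle — no Condorcet winner exists.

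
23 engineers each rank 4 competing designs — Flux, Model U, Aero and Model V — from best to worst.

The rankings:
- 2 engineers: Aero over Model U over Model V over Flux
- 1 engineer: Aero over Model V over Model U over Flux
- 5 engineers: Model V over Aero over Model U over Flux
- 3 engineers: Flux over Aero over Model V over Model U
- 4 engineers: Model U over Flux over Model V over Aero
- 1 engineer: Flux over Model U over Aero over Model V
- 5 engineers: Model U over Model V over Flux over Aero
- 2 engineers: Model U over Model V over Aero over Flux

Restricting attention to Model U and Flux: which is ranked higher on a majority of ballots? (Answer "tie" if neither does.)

Model U

Ballots ranking Model U above Flux: 2 + 1 + 5 + 4 + 5 + 2 = 19.
Ballots ranking Flux above Model U: 23 − 19 = 4.
Model U wins the head-to-head 19–4.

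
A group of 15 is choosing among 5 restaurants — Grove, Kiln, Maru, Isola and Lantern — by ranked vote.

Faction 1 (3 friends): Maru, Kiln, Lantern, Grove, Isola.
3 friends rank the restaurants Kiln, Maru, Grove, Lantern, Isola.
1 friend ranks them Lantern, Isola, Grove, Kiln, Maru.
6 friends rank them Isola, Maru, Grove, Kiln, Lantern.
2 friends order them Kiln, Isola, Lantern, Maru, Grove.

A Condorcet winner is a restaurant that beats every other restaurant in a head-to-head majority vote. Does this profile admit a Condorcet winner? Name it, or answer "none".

none

Check each pair by majority over 15 ballots:
Grove vs Kiln: Grove preferred on 1+6 = 7 ballots; Kiln wins 8–7.
Grove vs Maru: Maru wins 14–1.
Grove–Isola: Isola 9–6.
Grove vs Lantern: 3+6 = 9 for Grove, 6 for Lantern — Grove by 9–6.
Kiln vs Maru: Maru wins 9–6.
Kiln vs Isola: Kiln preferred on 3+3+2 = 8 ballots; Kiln wins 8–7.
Kiln vs Lantern: Kiln wins 14–1.
Maru vs Isola: Isola, 9–6.
Maru vs Lantern: Maru, 12–3.
Isola vs Lantern: Isola is ranked higher on 6+2 = 8 ballots, Lantern on 7. Isola wins 8–7.
Every restaurant loses at least once (Grove loses to Kiln; Kiln loses to Maru; Maru loses to Isola; Isola loses to Kiln; Lantern loses to Grove). The majority relation contains the cycle Kiln → Isola → Maru → Kiln, so there is no Condorcet winner.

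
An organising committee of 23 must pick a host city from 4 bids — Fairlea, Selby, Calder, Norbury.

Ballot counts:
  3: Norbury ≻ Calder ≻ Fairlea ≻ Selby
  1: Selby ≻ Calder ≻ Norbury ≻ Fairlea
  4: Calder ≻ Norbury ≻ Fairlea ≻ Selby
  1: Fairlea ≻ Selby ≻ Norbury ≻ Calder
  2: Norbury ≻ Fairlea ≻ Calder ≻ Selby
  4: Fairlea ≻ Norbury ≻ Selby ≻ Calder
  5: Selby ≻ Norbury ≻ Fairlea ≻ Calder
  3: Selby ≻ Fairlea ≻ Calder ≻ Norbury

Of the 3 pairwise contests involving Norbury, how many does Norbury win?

3

Norbury against each rival (23 organisers):
Norbury vs Fairlea: Norbury is ranked higher on 3+1+4+2+5 = 15 ballots, Fairlea on 8. Norbury wins 15–8.
Norbury vs Selby: Norbury wins 13–10.
Norbury–Calder: Norbury 15–8.
Norbury beats Fairlea, Selby, Calder — 3 pairwise wins.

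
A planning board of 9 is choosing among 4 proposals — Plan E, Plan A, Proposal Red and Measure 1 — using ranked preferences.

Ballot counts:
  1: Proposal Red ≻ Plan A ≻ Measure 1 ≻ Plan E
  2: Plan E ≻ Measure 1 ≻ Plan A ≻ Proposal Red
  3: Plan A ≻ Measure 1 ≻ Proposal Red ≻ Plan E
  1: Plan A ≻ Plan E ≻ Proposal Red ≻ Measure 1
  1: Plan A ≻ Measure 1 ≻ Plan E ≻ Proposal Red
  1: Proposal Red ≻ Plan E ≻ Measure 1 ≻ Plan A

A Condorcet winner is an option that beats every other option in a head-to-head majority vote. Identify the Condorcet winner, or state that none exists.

Check each pair by majority over 9 ballots:
Plan E–Plan A: Plan A 6–3.
Plan E–Proposal Red: Proposal Red 5–4.
Plan E vs Measure 1: Measure 1 wins 5–4.
Plan A vs Proposal Red: 7 to 2, Plan A.
Plan A–Measure 1: Plan A 6–3.
Proposal Red–Measure 1: Measure 1 6–3.
Only Plan A has no losses; Plan A is the Condorcet winner.

Plan A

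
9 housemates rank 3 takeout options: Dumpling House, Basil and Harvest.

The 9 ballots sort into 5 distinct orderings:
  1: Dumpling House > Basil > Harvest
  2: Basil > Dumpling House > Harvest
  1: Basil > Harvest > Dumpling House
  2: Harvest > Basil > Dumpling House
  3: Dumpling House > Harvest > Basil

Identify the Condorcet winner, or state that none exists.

Check each pair by majority over 9 ballots:
Dumpling House vs Basil: Dumpling House is ranked higher on 1+3 = 4 ballots, Basil on 5. Basil wins 5–4.
Dumpling House vs Harvest: Dumpling House preferred on 1+2+3 = 6 ballots; Dumpling House wins 6–3.
Basil vs Harvest: Basil preferred on 1+2+1 = 4 ballots; Harvest wins 5–4.
Each restaurant drops at least one matchup (Dumpling House loses to Basil; Basil loses to Harvest; Harvest loses to Dumpling House); the cycle Dumpling House beats Harvest beats Basil beats Dumpling House rules out a Condorcet winner.

none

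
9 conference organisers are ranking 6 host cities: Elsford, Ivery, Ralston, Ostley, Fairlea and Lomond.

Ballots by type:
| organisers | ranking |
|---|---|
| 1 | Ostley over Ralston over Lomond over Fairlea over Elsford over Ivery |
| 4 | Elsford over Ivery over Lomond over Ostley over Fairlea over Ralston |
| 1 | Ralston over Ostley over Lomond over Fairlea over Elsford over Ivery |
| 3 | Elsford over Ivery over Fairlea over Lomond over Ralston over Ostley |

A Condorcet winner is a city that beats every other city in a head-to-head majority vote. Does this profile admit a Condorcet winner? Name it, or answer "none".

Elsford

Head-to-head results (9 organisers):
Elsford vs Ivery: 9 to 0, Elsford.
Elsford vs Ralston: Elsford, 7–2.
Elsford vs Ostley: Elsford preferred on 4+3 = 7 ballots; Elsford wins 7–2.
Elsford vs Fairlea: 7 to 2, Elsford.
Elsford vs Lomond: Elsford, 7–2.
Ivery vs Ralston: Ivery wins 7–2.
Ivery vs Ostley: Ivery wins 7–2.
Ivery vs Fairlea: Ivery wins 7–2.
Ivery vs Lomond: Ivery wins 7–2.
Ralston vs Ostley: Ralston preferred on 1+3 = 4 ballots; Ostley wins 5–4.
Ralston vs Fairlea: Fairlea wins 7–2.
Ralston vs Lomond: 2 to 7, Lomond.
Ostley vs Fairlea: Ostley wins 6–3.
Ostley vs Lomond: 1+1 = 2 for Ostley, 7 for Lomond — Lomond by 7–2.
Fairlea vs Lomond: Lomond, 6–3.
Elsford defeats every rival head-to-head and is the Condorcet winner.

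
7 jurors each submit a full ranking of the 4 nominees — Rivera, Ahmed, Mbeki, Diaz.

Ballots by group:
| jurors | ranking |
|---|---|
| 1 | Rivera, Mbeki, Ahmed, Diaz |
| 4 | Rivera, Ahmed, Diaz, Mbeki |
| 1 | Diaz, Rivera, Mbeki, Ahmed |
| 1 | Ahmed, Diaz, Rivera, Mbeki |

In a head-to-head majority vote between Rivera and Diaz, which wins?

Ballots ranking Rivera above Diaz: 1 + 4 = 5.
Ballots ranking Diaz above Rivera: 7 − 5 = 2.
Rivera wins the head-to-head 5–2.

Rivera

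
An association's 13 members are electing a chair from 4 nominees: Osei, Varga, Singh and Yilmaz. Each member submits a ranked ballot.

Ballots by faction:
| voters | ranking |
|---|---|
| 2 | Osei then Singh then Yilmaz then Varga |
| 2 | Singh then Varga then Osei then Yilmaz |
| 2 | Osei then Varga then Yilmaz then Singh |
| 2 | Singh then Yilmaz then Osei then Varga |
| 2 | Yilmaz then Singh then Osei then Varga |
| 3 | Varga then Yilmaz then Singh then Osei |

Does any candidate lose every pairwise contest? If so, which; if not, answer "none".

none

Pairwise majorities:
Osei vs Varga: Osei, 8–5.
Osei vs Singh: Singh, 9–4.
Osei–Yilmaz: Yilmaz 7–6.
Varga vs Singh: Singh, 8–5.
Varga vs Yilmaz: Varga is ranked higher on 2+2+3 = 7 ballots, Yilmaz on 6. Varga wins 7–6.
Singh vs Yilmaz: 2+2+2 = 6 for Singh, 7 for Yilmaz — Yilmaz by 7–6.
No candidate is winless: Osei beats Varga; Varga beats Yilmaz; Singh beats Osei; Yilmaz beats Osei. There is no Condorcet loser.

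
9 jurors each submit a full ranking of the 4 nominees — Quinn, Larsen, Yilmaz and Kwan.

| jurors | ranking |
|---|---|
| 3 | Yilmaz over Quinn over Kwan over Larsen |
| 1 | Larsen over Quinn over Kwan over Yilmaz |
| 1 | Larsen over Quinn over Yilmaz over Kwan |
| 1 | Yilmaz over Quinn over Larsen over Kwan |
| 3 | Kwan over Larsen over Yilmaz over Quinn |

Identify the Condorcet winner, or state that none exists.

none

Head-to-head results (9 jurors):
Quinn vs Larsen: Quinn is ranked higher on 3+1 = 4 ballots, Larsen on 5. Larsen wins 5–4.
Quinn vs Yilmaz: 2 to 7, Yilmaz.
Quinn vs Kwan: 3+1+1+1 = 6 for Quinn, 3 for Kwan — Quinn by 6–3.
Larsen vs Yilmaz: Larsen preferred on 1+1+3 = 5 ballots; Larsen wins 5–4.
Larsen vs Kwan: 1+1+1 = 3 for Larsen, 6 for Kwan — Kwan by 6–3.
Yilmaz vs Kwan: Yilmaz preferred on 3+1+1 = 5 ballots; Yilmaz wins 5–4.
Each nominee drops at least one matchup (Quinn loses to Larsen; Larsen loses to Kwan; Yilmaz loses to Larsen; Kwan loses to Quinn); the cycle Quinn > Kwan > Larsen > Quinn rules out a Condorcet winner.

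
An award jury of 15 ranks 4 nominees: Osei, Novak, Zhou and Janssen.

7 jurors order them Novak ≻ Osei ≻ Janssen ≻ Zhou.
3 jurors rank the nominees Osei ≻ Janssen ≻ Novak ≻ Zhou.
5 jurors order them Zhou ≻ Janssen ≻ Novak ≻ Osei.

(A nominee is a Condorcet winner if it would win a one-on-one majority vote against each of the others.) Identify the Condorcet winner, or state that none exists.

none

Check each pair by majority over 15 ballots:
Osei vs Novak: Novak wins 12–3.
Osei vs Zhou: Osei, 10–5.
Osei vs Janssen: 7+3 = 10 for Osei, 5 for Janssen — Osei by 10–5.
Novak–Zhou: Novak 10–5.
Novak vs Janssen: Novak preferred on 7 ballots; Janssen wins 8–7.
Zhou vs Janssen: Janssen, 10–5.
No nominee is unbeaten: Osei loses to Novak; Novak loses to Janssen; Zhou loses to Osei; Janssen loses to Osei. In particular Osei > Janssen > Novak > Osei is a majority cycle — no Condorcet winner exists.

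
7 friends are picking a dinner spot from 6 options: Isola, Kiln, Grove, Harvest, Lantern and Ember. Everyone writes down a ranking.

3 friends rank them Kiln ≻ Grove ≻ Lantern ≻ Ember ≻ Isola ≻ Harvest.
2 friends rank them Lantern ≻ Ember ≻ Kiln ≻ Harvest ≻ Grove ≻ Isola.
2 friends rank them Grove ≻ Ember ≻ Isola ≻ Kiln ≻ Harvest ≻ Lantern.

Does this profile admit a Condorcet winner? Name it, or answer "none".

none

Head-to-head results (7 friends):
Isola vs Kiln: Isola preferred on 2 ballots; Kiln wins 5–2.
Isola vs Grove: Grove, 7–0.
Isola vs Harvest: Isola preferred on 3+2 = 5 ballots; Isola wins 5–2.
Isola vs Lantern: Isola preferred on 2 ballots; Lantern wins 5–2.
Isola vs Ember: Isola preferred on 0 ballots; Ember wins 7–0.
Kiln vs Grove: Kiln, 5–2.
Kiln vs Harvest: Kiln preferred on 3+2+2 = 7 ballots; Kiln wins 7–0.
Kiln vs Lantern: Kiln, 5–2.
Kiln vs Ember: Ember wins 4–3.
Grove–Harvest: Grove 5–2.
Grove vs Lantern: 5 to 2, Grove.
Grove vs Ember: Grove wins 5–2.
Harvest vs Lantern: 2 to 5, Lantern.
Harvest vs Ember: Ember wins 7–0.
Lantern vs Ember: 3+2 = 5 for Lantern, 2 for Ember — Lantern by 5–2.
Every restaurant loses at least once (Isola loses to Kiln; Kiln loses to Ember; Grove loses to Kiln; Harvest loses to Isola; Lantern loses to Kiln; Ember loses to Grove). The majority relation contains the cycle Kiln > Grove > Ember > Kiln, so there is no Condorcet winner.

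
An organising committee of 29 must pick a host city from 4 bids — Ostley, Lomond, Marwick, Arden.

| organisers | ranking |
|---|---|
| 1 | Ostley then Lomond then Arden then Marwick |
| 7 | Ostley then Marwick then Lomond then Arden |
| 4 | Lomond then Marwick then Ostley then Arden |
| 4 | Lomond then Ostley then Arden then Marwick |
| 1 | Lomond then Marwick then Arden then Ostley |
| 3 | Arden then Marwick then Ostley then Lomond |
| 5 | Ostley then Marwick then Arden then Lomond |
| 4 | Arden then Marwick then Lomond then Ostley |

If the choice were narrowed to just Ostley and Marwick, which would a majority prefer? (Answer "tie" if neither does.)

Ballots ranking Ostley above Marwick: 1 + 7 + 4 + 5 = 17.
Ballots ranking Marwick above Ostley: 29 − 17 = 12.
Ostley wins the head-to-head 17–12.

Ostley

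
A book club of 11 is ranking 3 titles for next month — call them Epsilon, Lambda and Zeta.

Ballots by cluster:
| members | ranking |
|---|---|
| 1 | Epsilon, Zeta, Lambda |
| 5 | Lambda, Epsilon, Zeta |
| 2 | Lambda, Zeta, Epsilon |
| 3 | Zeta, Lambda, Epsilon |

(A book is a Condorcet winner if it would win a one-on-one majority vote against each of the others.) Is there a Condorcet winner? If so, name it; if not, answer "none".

Head-to-head results (11 members):
Epsilon vs Lambda: 1 to 10, Lambda.
Epsilon vs Zeta: Epsilon preferred on 1+5 = 6 ballots; Epsilon wins 6–5.
Lambda vs Zeta: Lambda preferred on 5+2 = 7 ballots; Lambda wins 7–4.
Lambda defeats every rival head-to-head and is the Condorcet winner.

Lambda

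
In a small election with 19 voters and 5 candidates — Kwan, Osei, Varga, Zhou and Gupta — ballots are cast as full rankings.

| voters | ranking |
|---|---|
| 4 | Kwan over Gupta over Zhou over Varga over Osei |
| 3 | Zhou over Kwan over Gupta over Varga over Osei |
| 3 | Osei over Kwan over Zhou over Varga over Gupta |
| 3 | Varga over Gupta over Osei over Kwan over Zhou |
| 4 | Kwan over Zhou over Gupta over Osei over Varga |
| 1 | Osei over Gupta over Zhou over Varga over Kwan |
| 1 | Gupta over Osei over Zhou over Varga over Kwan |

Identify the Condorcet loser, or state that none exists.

Pairwise majorities:
Kwan vs Osei: Kwan, 11–8.
Kwan vs Varga: Kwan, 14–5.
Kwan vs Zhou: Kwan wins 14–5.
Kwan vs Gupta: Kwan wins 14–5.
Osei vs Varga: 9 to 10, Varga.
Osei–Zhou: Zhou 11–8.
Osei vs Gupta: 4 to 15, Gupta.
Varga vs Zhou: Zhou wins 16–3.
Varga–Gupta: Gupta 13–6.
Zhou vs Gupta: Zhou is ranked higher on 3+3+4 = 10 ballots, Gupta on 9. Zhou wins 10–9.
Osei loses to every other candidate — it is the Condorcet loser.

Osei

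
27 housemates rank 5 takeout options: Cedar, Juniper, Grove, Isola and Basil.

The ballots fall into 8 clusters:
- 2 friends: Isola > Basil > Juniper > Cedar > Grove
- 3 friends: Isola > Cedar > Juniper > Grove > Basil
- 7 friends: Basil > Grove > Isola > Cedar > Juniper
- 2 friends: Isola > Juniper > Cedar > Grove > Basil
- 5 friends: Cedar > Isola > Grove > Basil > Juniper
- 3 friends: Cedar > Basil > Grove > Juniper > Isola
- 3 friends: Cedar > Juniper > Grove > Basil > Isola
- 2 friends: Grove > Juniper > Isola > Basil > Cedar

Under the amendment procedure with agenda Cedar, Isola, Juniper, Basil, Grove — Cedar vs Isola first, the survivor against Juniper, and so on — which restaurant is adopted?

Round 1: Cedar vs Isola — 11–16, Isola advances.
Round 2: Isola vs Juniper — 19–8, Isola advances.
Round 3: Isola vs Basil — 14–13, Isola advances.
Round 4: Isola vs Grove — 12–15, Grove advances.
The agenda winner is Grove.

Grove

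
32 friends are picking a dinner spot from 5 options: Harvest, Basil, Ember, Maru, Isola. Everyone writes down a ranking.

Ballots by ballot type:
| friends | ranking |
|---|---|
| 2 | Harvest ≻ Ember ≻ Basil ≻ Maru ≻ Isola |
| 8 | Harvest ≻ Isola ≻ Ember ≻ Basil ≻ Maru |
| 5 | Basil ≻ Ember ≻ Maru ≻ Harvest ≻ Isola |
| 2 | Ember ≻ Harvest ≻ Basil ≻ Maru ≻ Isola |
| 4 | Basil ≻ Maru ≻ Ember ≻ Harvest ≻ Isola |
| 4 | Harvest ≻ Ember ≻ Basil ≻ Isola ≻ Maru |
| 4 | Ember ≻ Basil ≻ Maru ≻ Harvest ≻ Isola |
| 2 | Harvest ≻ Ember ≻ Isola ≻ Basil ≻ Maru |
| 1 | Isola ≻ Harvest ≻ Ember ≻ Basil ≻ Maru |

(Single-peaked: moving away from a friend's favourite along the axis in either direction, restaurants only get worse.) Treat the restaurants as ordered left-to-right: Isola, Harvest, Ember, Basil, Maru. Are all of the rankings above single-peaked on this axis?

Axis positions: Isola=1, Harvest=2, Ember=3, Basil=4, Maru=5.
Ballot type 1 (peak Harvest at position 2): ranking walks positions 2-3-4-5-1, expanding outward from the peak — single-peaked.
Ballot type 2 (peak Harvest at position 2): ranking walks positions 2-1-3-4-5, expanding outward from the peak — single-peaked.
Ballot type 3 (peak Basil at position 4): ranking walks positions 4-3-5-2-1, expanding outward from the peak — single-peaked.
Ballot type 4 (peak Ember at position 3): ranking walks positions 3-2-4-5-1, expanding outward from the peak — single-peaked.
Ballot type 5 (peak Basil at position 4): ranking walks positions 4-5-3-2-1, expanding outward from the peak — single-peaked.
Ballot type 6 (peak Harvest at position 2): ranking walks positions 2-3-4-1-5, expanding outward from the peak — single-peaked.
Ballot type 7 (peak Ember at position 3): ranking walks positions 3-4-5-2-1, expanding outward from the peak — single-peaked.
Ballot type 8 (peak Harvest at position 2): ranking walks positions 2-3-1-4-5, expanding outward from the peak — single-peaked.
Ballot type 9 (peak Isola at position 1): ranking walks positions 1-2-3-4-5, expanding outward from the peak — single-peaked.
Every ranking is single-peaked on this axis.

yes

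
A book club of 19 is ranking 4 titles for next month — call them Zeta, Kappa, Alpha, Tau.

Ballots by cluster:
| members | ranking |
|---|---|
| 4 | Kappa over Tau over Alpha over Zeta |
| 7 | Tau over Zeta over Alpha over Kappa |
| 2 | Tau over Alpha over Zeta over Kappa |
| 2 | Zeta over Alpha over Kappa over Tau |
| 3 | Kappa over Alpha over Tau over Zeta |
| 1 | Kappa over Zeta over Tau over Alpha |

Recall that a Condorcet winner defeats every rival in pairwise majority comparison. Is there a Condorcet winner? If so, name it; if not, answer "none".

Head-to-head results (19 members):
Zeta vs Kappa: Zeta wins 11–8.
Zeta–Alpha: Zeta 10–9.
Zeta vs Tau: Tau, 16–3.
Kappa vs Alpha: Alpha wins 11–8.
Kappa vs Tau: Kappa wins 10–9.
Alpha–Tau: Tau 14–5.
Each book drops at least one matchup (Zeta loses to Tau; Kappa loses to Zeta; Alpha loses to Zeta; Tau loses to Kappa); the cycle Zeta beats Kappa beats Tau beats Zeta rules out a Condorcet winner.

none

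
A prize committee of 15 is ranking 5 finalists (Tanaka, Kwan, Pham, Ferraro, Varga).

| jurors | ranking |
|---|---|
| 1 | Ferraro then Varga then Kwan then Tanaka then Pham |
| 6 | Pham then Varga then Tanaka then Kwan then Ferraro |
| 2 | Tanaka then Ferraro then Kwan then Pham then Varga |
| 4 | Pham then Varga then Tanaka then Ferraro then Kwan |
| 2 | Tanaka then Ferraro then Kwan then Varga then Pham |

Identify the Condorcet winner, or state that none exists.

Pham

Head-to-head results (15 jurors):
Tanaka vs Kwan: Tanaka preferred on 6+2+4+2 = 14 ballots; Tanaka wins 14–1.
Tanaka vs Pham: Tanaka is ranked higher on 1+2+2 = 5 ballots, Pham on 10. Pham wins 10–5.
Tanaka vs Ferraro: 6+2+4+2 = 14 for Tanaka, 1 for Ferraro — Tanaka by 14–1.
Tanaka vs Varga: Tanaka is ranked higher on 2+2 = 4 ballots, Varga on 11. Varga wins 11–4.
Kwan vs Pham: 5 to 10, Pham.
Kwan vs Ferraro: 6 for Kwan, 9 for Ferraro — Ferraro by 9–6.
Kwan vs Varga: Kwan preferred on 2+2 = 4 ballots; Varga wins 11–4.
Pham vs Ferraro: Pham preferred on 6+4 = 10 ballots; Pham wins 10–5.
Pham vs Varga: Pham is ranked higher on 6+2+4 = 12 ballots, Varga on 3. Pham wins 12–3.
Ferraro vs Varga: 1+2+2 = 5 for Ferraro, 10 for Varga — Varga by 10–5.
Pham defeats every rival head-to-head and is the Condorcet winner.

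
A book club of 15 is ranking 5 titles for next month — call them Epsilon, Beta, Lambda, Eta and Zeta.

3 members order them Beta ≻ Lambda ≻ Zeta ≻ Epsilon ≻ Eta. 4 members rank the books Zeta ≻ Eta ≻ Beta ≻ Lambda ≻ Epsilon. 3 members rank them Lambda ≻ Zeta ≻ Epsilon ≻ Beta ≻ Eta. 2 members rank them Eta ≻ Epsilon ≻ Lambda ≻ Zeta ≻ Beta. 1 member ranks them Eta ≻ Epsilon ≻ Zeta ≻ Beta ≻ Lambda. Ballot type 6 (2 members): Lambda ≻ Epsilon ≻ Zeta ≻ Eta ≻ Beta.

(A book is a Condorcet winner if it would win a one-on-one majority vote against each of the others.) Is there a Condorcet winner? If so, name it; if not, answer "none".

none

Pairwise majorities:
Epsilon vs Beta: Epsilon wins 8–7.
Epsilon vs Lambda: 3 to 12, Lambda.
Epsilon vs Eta: 3+3+2 = 8 for Epsilon, 7 for Eta — Epsilon by 8–7.
Epsilon vs Zeta: Zeta wins 10–5.
Beta vs Lambda: Beta, 8–7.
Beta vs Eta: 3+3 = 6 for Beta, 9 for Eta — Eta by 9–6.
Beta vs Zeta: 3 to 12, Zeta.
Lambda–Eta: Lambda 8–7.
Lambda vs Zeta: Lambda, 10–5.
Eta vs Zeta: Zeta wins 12–3.
No book is unbeaten: Epsilon loses to Lambda; Beta loses to Epsilon; Lambda loses to Beta; Eta loses to Epsilon; Zeta loses to Lambda. In particular Epsilon > Beta > Lambda > Epsilon is a majority cycle — no Condorcet winner exists.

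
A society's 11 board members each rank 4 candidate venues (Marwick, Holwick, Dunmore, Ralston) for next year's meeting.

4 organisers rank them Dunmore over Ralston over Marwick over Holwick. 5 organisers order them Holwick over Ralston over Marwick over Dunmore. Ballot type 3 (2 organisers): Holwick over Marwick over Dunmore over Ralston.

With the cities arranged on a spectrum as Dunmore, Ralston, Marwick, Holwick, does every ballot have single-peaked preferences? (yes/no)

Axis positions: Dunmore=1, Ralston=2, Marwick=3, Holwick=4.
Ballot type 1 (peak Dunmore at position 1): ranking walks positions 1-2-3-4, expanding outward from the peak — single-peaked.
Ballot type 2: ranking walks positions 4-2-3-1; Ralston is ranked above Marwick even though Marwick lies between Ralston and the peak Holwick on the axis — preferences dip and rise again. Not single-peaked.
Ballot type 3: ranking walks positions 4-3-1-2; Dunmore is ranked above Ralston even though Ralston lies between Dunmore and the peak Holwick on the axis — preferences dip and rise again. Not single-peaked.
Ballot type 2 violates single-peakedness, so the profile is not single-peaked on this axis.

no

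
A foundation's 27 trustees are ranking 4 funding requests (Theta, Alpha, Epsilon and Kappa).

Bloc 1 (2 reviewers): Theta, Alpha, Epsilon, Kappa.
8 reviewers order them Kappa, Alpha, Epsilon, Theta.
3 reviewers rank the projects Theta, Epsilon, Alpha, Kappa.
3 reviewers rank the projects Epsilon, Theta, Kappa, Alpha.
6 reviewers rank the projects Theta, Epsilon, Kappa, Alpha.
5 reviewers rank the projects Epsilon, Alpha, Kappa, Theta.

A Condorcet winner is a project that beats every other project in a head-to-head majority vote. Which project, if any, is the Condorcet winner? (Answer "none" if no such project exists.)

Epsilon

Pairwise majorities:
Theta vs Alpha: Theta preferred on 2+3+3+6 = 14 ballots; Theta wins 14–13.
Theta vs Epsilon: Theta is ranked higher on 2+3+6 = 11 ballots, Epsilon on 16. Epsilon wins 16–11.
Theta vs Kappa: Theta is ranked higher on 2+3+3+6 = 14 ballots, Kappa on 13. Theta wins 14–13.
Alpha vs Epsilon: Alpha preferred on 2+8 = 10 ballots; Epsilon wins 17–10.
Alpha vs Kappa: 2+3+5 = 10 for Alpha, 17 for Kappa — Kappa by 17–10.
Epsilon vs Kappa: 19 to 8, Epsilon.
Only Epsilon has no losses; Epsilon is the Condorcet winner.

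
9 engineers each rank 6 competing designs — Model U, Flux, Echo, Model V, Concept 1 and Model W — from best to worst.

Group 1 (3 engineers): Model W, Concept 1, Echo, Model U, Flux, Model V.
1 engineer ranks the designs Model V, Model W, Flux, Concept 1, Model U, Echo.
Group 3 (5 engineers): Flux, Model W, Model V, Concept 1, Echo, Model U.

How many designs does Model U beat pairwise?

Model U against each rival (9 engineers):
Model U vs Flux: Flux wins 6–3.
Model U vs Echo: 1 to 8, Echo.
Model U–Model V: Model V 6–3.
Model U vs Concept 1: Model U preferred on 0 ballots; Concept 1 wins 9–0.
Model U–Model W: Model W 9–0.
Model U beats no one; loses to Flux, Echo, Model V, Concept 1, Model W — 0 pairwise wins.

0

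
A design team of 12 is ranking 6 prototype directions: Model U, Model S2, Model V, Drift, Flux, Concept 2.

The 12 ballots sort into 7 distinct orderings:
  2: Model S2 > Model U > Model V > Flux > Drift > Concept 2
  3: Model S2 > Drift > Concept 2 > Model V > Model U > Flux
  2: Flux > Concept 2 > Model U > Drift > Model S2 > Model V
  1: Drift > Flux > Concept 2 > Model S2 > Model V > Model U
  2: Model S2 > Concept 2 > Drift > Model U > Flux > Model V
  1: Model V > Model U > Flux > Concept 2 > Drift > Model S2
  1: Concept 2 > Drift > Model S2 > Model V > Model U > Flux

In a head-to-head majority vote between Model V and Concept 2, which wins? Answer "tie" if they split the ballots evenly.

Concept 2

Ballots ranking Model V above Concept 2: 2 + 1 = 3.
Ballots ranking Concept 2 above Model V: 12 − 3 = 9.
Concept 2 wins the head-to-head 9–3.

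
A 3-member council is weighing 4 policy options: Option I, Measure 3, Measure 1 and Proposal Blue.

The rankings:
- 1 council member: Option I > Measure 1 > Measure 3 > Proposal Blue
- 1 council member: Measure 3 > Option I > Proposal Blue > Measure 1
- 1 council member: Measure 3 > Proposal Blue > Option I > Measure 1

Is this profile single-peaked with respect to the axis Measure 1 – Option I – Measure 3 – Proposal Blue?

Axis positions: Measure 1=1, Option I=2, Measure 3=3, Proposal Blue=4.
Faction 1 (peak Option I at position 2): ranking walks positions 2-1-3-4, expanding outward from the peak — single-peaked.
Faction 2 (peak Measure 3 at position 3): ranking walks positions 3-2-4-1, expanding outward from the peak — single-peaked.
Faction 3 (peak Measure 3 at position 3): ranking walks positions 3-4-2-1, expanding outward from the peak — single-peaked.
Every ranking is single-peaked on this axis.

yes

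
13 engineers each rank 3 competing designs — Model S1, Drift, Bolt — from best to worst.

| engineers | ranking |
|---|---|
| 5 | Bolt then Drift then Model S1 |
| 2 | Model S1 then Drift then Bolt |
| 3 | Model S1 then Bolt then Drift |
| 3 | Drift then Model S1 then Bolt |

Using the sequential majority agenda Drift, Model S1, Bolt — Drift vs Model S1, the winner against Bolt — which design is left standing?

Bolt

Round 1: Drift vs Model S1 — 8–5, Drift advances.
Round 2: Drift vs Bolt — 5–8, Bolt advances.
The agenda winner is Bolt.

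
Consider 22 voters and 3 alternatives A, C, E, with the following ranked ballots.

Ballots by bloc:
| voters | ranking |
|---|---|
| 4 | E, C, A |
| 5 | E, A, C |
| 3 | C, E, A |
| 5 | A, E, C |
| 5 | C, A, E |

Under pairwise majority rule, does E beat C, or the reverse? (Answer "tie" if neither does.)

E

Ballots ranking E above C: 4 + 5 + 5 = 14.
Ballots ranking C above E: 22 − 14 = 8.
E wins the head-to-head 14–8.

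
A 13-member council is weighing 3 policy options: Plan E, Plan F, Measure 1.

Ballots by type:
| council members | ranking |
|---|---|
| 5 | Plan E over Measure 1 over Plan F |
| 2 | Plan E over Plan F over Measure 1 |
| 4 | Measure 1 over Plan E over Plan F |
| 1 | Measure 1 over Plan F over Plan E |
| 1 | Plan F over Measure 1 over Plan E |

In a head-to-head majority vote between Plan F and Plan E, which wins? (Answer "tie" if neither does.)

Plan E

Ballots ranking Plan F above Plan E: 1 + 1 = 2.
Ballots ranking Plan E above Plan F: 13 − 2 = 11.
Plan E wins the head-to-head 11–2.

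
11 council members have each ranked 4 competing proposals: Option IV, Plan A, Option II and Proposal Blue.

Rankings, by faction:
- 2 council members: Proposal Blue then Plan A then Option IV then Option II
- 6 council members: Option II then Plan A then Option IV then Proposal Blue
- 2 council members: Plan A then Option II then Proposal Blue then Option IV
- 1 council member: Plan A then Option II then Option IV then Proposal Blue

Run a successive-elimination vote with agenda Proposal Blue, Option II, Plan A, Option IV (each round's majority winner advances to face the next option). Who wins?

Option II

Round 1: Proposal Blue vs Option II — 2–9, Option II advances.
Round 2: Option II vs Plan A — 6–5, Option II advances.
Round 3: Option II vs Option IV — 9–2, Option II advances.
Option II survives the agenda.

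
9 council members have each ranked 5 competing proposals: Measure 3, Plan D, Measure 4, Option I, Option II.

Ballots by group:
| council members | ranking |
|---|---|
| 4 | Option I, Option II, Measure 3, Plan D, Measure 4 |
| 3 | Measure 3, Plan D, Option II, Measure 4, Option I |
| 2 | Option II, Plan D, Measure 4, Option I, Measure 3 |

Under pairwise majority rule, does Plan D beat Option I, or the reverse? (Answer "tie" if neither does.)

Ballots ranking Plan D above Option I: 3 + 2 = 5.
Ballots ranking Option I above Plan D: 9 − 5 = 4.
Plan D wins the head-to-head 5–4.

Plan D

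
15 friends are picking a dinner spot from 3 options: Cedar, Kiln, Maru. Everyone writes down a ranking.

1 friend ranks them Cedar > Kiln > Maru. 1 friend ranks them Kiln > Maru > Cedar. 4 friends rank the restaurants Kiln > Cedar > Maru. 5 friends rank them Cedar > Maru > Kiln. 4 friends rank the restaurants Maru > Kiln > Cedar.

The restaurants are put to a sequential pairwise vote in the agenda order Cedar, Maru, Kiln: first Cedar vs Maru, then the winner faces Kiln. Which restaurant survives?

Round 1: Cedar vs Maru — 10–5, Cedar advances.
Round 2: Cedar vs Kiln — 6–9, Kiln advances.
The agenda winner is Kiln.

Kiln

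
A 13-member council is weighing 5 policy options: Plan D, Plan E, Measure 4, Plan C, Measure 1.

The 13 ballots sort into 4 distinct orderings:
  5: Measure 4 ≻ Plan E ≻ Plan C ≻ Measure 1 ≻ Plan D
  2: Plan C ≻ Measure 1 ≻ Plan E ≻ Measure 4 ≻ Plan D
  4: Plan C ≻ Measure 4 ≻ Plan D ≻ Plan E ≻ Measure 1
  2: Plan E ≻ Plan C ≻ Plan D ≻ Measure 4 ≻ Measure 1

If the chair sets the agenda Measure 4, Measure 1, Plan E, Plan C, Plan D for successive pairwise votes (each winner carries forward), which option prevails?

Round 1: Measure 4 vs Measure 1 — 11–2, Measure 4 advances.
Round 2: Measure 4 vs Plan E — 9–4, Measure 4 advances.
Round 3: Measure 4 vs Plan C — 5–8, Plan C advances.
Round 4: Plan C vs Plan D — 13–0, Plan C advances.
Plan C survives the agenda.

Plan C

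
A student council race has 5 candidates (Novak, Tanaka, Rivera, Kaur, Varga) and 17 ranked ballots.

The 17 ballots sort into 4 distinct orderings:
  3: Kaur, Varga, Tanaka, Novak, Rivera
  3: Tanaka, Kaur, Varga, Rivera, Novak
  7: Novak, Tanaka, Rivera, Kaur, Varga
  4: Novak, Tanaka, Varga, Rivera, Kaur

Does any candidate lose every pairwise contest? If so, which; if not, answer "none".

none

Pairwise majorities:
Novak vs Tanaka: Novak preferred on 7+4 = 11 ballots; Novak wins 11–6.
Novak vs Rivera: Novak, 14–3.
Novak–Kaur: Novak 11–6.
Novak vs Varga: Novak wins 11–6.
Tanaka–Rivera: Tanaka 17–0.
Tanaka vs Kaur: Tanaka, 14–3.
Tanaka–Varga: Tanaka 14–3.
Rivera vs Kaur: Rivera preferred on 7+4 = 11 ballots; Rivera wins 11–6.
Rivera–Varga: Varga 10–7.
Kaur vs Varga: Kaur, 13–4.
Every candidate wins at least one matchup (Novak beats Tanaka; Tanaka beats Rivera; Rivera beats Kaur; Kaur beats Varga; Varga beats Rivera), so there is no Condorcet loser.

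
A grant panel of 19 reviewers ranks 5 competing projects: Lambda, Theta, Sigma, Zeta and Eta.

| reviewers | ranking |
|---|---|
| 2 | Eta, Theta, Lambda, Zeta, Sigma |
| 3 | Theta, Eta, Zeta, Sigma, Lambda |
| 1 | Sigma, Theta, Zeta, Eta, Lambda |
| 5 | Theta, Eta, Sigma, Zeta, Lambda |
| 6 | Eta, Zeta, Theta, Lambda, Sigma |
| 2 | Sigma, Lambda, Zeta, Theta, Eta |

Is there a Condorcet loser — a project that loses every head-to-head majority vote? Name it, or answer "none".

Pairwise majorities:
Lambda vs Theta: Theta wins 17–2.
Lambda–Sigma: Sigma 11–8.
Lambda–Zeta: Zeta 15–4.
Lambda vs Eta: 2 to 17, Eta.
Theta vs Sigma: 2+3+5+6 = 16 for Theta, 3 for Sigma — Theta by 16–3.
Theta vs Zeta: 2+3+1+5 = 11 for Theta, 8 for Zeta — Theta by 11–8.
Theta vs Eta: 11 to 8, Theta.
Sigma–Zeta: Zeta 11–8.
Sigma–Eta: Eta 16–3.
Zeta vs Eta: 1+2 = 3 for Zeta, 16 for Eta — Eta by 16–3.
Only Lambda has no wins; Lambda is the Condorcet loser.

Lambda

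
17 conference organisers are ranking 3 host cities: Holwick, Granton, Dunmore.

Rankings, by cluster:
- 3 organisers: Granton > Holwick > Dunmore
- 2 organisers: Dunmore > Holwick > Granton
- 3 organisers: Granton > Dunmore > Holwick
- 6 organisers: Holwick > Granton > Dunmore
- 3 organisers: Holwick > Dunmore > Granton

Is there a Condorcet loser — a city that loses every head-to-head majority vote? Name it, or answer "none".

Dunmore

Head-to-head results (17 organisers):
Holwick–Granton: Holwick 11–6.
Holwick vs Dunmore: Holwick is ranked higher on 3+6+3 = 12 ballots, Dunmore on 5. Holwick wins 12–5.
Granton vs Dunmore: 3+3+6 = 12 for Granton, 5 for Dunmore — Granton by 12–5.
Dunmore is beaten in every head-to-head and is the Condorcet loser.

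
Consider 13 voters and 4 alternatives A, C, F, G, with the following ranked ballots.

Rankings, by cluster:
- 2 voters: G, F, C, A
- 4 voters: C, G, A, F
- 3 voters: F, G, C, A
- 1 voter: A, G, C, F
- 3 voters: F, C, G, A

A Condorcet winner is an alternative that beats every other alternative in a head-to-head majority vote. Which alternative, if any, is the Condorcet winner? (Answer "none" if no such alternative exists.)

none

Pairwise majorities:
A vs C: C wins 12–1.
A vs F: 5 to 8, F.
A vs G: 1 to 12, G.
C vs F: 4+1 = 5 for C, 8 for F — F by 8–5.
C vs G: C is ranked higher on 4+3 = 7 ballots, G on 6. C wins 7–6.
F vs G: F is ranked higher on 3+3 = 6 ballots, G on 7. G wins 7–6.
Each alternative drops at least one matchup (A loses to C; C loses to F; F loses to G; G loses to C); the cycle C → G → F → C rules out a Condorcet winner.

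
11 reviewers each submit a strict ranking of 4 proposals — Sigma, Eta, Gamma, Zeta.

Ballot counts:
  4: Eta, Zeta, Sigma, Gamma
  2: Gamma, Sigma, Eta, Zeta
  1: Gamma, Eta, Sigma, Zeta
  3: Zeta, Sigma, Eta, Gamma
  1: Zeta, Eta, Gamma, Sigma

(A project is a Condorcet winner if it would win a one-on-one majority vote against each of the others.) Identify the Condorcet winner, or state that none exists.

Pairwise majorities:
Sigma vs Eta: Eta, 6–5.
Sigma vs Gamma: Sigma is ranked higher on 4+3 = 7 ballots, Gamma on 4. Sigma wins 7–4.
Sigma vs Zeta: 2+1 = 3 for Sigma, 8 for Zeta — Zeta by 8–3.
Eta vs Gamma: Eta wins 8–3.
Eta vs Zeta: Eta preferred on 4+2+1 = 7 ballots; Eta wins 7–4.
Gamma–Zeta: Zeta 8–3.
Only Eta has no losses; Eta is the Condorcet winner.

Eta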